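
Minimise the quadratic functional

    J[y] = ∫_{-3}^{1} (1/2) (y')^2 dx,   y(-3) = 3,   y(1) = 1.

The Lagrangian is L = (1/2) (y')^2.
Compute ∂L/∂y = 0, ∂L/∂y' = y'.
The Euler-Lagrange equation d/dx(∂L/∂y') − ∂L/∂y = 0 reduces to
    y'' = 0.
Its general solution is
    y(x) = A x + B,
with A, B fixed by the endpoint conditions.
Applying the endpoint conditions y(-3) = 3 and y(1) = 1: solve A·-3 + B = 3 and A·1 + B = 1. Subtracting gives A(1 − -3) = 1 − 3, so A = -1/2, and B = 3 − A·-3 = 3/2. Therefore
    y(x) = (-1/2) x + 3/2.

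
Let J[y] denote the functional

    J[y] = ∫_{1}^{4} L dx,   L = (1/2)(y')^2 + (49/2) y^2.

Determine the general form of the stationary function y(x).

The Lagrangian is L = (1/2)(y')^2 + (49/2) y^2.
∂L/∂y = 49y.
∂L/∂y' = y'.
The Euler-Lagrange equation d/dx(∂L/∂y') − ∂L/∂y = 0 becomes:
    y'' - 49 y = 0
General solution: y(x) = A e^(7x) + B e^(-7x), where A and B are arbitrary constants fixed by the endpoint conditions.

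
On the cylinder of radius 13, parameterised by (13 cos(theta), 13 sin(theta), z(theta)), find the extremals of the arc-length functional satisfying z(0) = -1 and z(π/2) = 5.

Parameterise the cylinder of radius R = 13 as
    r(θ) = (13 cos θ, 13 sin θ, z(θ)).
The arc-length element is
    ds = sqrt(169 + (dz/dθ)^2) dθ,
so the Lagrangian is L = sqrt(169 + z'^2).
L depends on z' only, not on z or θ, so ∂L/∂z = 0 and
    ∂L/∂z' = z' / sqrt(169 + z'^2).
The Euler-Lagrange equation gives
    d/dθ( z' / sqrt(169 + z'^2) ) = 0,
so z' is constant. Integrating once:
    z(θ) = a θ + b,
a helix on the cylinder (a straight line when the cylinder is unrolled). The constants a, b are determined by the endpoint conditions.
With endpoint conditions z(0) = -1 and z(π/2) = 5: from z(0) = b we get b = -1, and a·π/2 + -1 = 5 gives a = 12/π, so
    z(θ) = (12/π) θ − 1.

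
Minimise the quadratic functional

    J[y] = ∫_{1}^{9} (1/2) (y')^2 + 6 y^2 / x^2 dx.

The Lagrangian is L = (1/2) (y')^2 + 6 y^2 / x^2.
Compute ∂L/∂y = 12y/x^2, ∂L/∂y' = y'.
The Euler-Lagrange equation d/dx(∂L/∂y') − ∂L/∂y = 0 reduces to
    y'' − 12/x^2 · y = 0  (x > 0).
Its general solution is
    y(x) = A x^4 + B x^(-3),
with A, B fixed by the endpoint conditions.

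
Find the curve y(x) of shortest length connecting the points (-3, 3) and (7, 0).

Arc-length functional: J[y] = ∫ sqrt(1 + (y')^2) dx.
Lagrangian L = sqrt(1 + (y')^2) has no explicit y dependence, so ∂L/∂y = 0 and the Euler-Lagrange equation gives
    d/dx( y' / sqrt(1 + (y')^2) ) = 0  ⇒  y' / sqrt(1 + (y')^2) = const.
Hence y' is constant, so y(x) is affine.
Fitting the endpoints (-3, 3) and (7, 0):
    slope m = (0 − 3) / (7 − (-3)) = -3/10,
    intercept c = 3 − m·(-3) = 21/10.
Extremal: y(x) = (-3/10) x + 21/10.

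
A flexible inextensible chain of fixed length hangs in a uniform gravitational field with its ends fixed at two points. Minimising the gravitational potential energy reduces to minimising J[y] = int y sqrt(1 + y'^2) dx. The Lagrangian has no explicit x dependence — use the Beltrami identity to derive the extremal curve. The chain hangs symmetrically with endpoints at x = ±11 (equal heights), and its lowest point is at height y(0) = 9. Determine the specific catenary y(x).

The Lagrangian L(y, y') = y sqrt(1 + y'^2) has no explicit x dependence, so the Beltrami identity applies:
    L − y' ∂L/∂y' = C.
Compute ∂L/∂y' = y · y' / sqrt(1 + y'^2). Then
    L − y' ∂L/∂y'
    = y sqrt(1 + y'^2) − y · y'^2 / sqrt(1 + y'^2)
    = y (1 + y'^2 − y'^2) / sqrt(1 + y'^2)
    = y / sqrt(1 + y'^2) = C.
Squaring gives y^2 = C^2 (1 + y'^2), i.e.
    y'^2 = y^2 / C^2 − 1.
Separating variables,
    dy / sqrt(y^2 − C^2) = dx / C,
and integrating gives arccosh(y / C) = (x − a)/C, so
    y(x) = C cosh((x − a)/C),
the catenary. The constants C and a are fixed by the two endpoint conditions (and, for the hanging-chain problem, the length constraint selects C).
Now fit the given data. The endpoints x = ±11 are symmetric at equal height, so the catenary is even about its minimum: a = 0 and y(x) = C cosh(x/C). The lowest point is y(0) = C cosh(0) = C, and we are told y(0) = 9, so C = 9. Therefore
    y(x) = 9 cosh(x/9),
and at the endpoints
    y(±11) = 9 cosh(11/9).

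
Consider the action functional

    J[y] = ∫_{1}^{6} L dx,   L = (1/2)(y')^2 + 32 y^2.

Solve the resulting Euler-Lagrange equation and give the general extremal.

The Lagrangian is L = (1/2)(y')^2 + 32 y^2.
∂L/∂y = 64y.
∂L/∂y' = y'.
The Euler-Lagrange equation d/dx(∂L/∂y') − ∂L/∂y = 0 becomes:
    y'' - 64 y = 0
General solution: y(x) = A e^(8x) + B e^(-8x), where A and B are arbitrary constants fixed by the endpoint conditions.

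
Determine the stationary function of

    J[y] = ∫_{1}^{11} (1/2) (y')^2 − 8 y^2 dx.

The Lagrangian is L = (1/2) (y')^2 − 8 y^2.
Compute ∂L/∂y = -16y, ∂L/∂y' = y'.
The Euler-Lagrange equation d/dx(∂L/∂y') − ∂L/∂y = 0 reduces to
    y'' + 16 y = 0.
Its general solution is
    y(x) = A sin(4x) + B cos(4x),
with A, B fixed by the endpoint conditions.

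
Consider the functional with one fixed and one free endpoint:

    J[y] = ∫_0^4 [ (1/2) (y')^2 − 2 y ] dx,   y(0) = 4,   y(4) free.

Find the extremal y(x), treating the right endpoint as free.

The Lagrangian L = (1/2) (y')^2 − 2 y gives
    ∂L/∂y = −2,   ∂L/∂y' = y'.
Euler-Lagrange: d/dx(y') − (−2) = 0, i.e. y'' + 2 = 0, so
    y(x) = −(2/2) x^2 + C1 x + C2.
Fixed left endpoint y(0) = 4 ⇒ C2 = 4.
The right endpoint x = 4 is free, so the natural (transversality) condition is ∂L/∂y' |_{x=4} = 0, i.e. y'(4) = 0.
Compute y'(x) = −2 x + C1, so y'(4) = −8 + C1 = 0 ⇒ C1 = 8.
Therefore the extremal is
    y(x) = −x^2 + 8 x + 4.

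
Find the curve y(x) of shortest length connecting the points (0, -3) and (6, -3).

Arc-length functional: J[y] = ∫ sqrt(1 + (y')^2) dx.
Lagrangian L = sqrt(1 + (y')^2) has no explicit y dependence, so ∂L/∂y = 0 and the Euler-Lagrange equation gives
    d/dx( y' / sqrt(1 + (y')^2) ) = 0  ⇒  y' / sqrt(1 + (y')^2) = const.
Hence y' is constant, so y(x) is affine.
Fitting the endpoints (0, -3) and (6, -3):
    slope m = ((-3) − (-3)) / (6 − 0) = 0,
    intercept c = (-3) − m·0 = -3.
Extremal: y(x) = -3.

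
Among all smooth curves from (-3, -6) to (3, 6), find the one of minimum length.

Arc-length functional: J[y] = ∫ sqrt(1 + (y')^2) dx.
Lagrangian L = sqrt(1 + (y')^2) has no explicit y dependence, so ∂L/∂y = 0 and the Euler-Lagrange equation gives
    d/dx( y' / sqrt(1 + (y')^2) ) = 0  ⇒  y' / sqrt(1 + (y')^2) = const.
Hence y' is constant, so y(x) is affine.
Fitting the endpoints (-3, -6) and (3, 6):
    slope m = (6 − (-6)) / (3 − (-3)) = 2,
    intercept c = (-6) − m·(-3) = 0.
Extremal: y(x) = 2 x.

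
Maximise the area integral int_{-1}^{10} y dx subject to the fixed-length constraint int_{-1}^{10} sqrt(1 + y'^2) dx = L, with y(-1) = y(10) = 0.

Set up the augmented Lagrangian using a multiplier λ for the length constraint:
    F(y, y') = y − λ sqrt(1 + y'^2).
F has no explicit x dependence, so the Beltrami identity yields a first integral
    F − y' ∂F/∂y' = C.
Compute ∂F/∂y' = −λ y' / sqrt(1 + y'^2). Then
    y − λ sqrt(1 + y'^2) + λ y'^2 / sqrt(1 + y'^2) = C
    ⇒  y − λ / sqrt(1 + y'^2) = C.
Solving for y' and integrating gives
    (x − a)^2 + (y − b)^2 = λ^2,
a circular arc of radius λ. The constants a, b are determined by the endpoint conditions y(-1) = y(10) = 0, and λ is fixed implicitly by the length constraint
    ∫_{-1}^{10} sqrt(1 + y'^2) dx = L.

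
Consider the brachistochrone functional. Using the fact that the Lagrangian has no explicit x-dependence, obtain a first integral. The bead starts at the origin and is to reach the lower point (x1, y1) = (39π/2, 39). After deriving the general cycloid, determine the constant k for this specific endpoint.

The Lagrangian L = sqrt((1 + y'^2) / y) has no explicit x dependence, so the Beltrami identity applies:
    L − y' ∂L/∂y' = C.
Compute ∂L/∂y' = y' / sqrt(y (1 + y'^2)).
Substitute:
    sqrt((1 + y'^2)/y) − y'·y' / sqrt(y (1 + y'^2))
    = (1 + y'^2) / sqrt(y (1 + y'^2)) − y'^2 / sqrt(y (1 + y'^2))
    = 1 / sqrt(y (1 + y'^2)) = C.
Squaring and rearranging gives the first integral
    y (1 + y'^2) = 1/C^2 =: k   (constant).
Solving this first-order ODE by the substitution
    y = (k/2)(1 − cos θ)
yields the cycloid parameterisation
    x(θ) = (k/2)(θ − sin θ),   y(θ) = (k/2)(1 − cos θ).
The constant k is fixed by the endpoint condition.
Now fit the given lower endpoint (x1, y1) = (39π/2, 39). At the bottom of the first arch (θ = π), the parametric equations give
    y(π) = (k/2)(1 − cos π) = k,
    x(π) = (k/2)(π − sin π) = kπ/2.
Matching y(π) = 39 gives k = 39, consistent with x(π) = 39π/2. Therefore the specific cycloid is
    x(θ) = (39/2)(θ − sin θ),   y(θ) = (39/2)(1 − cos θ).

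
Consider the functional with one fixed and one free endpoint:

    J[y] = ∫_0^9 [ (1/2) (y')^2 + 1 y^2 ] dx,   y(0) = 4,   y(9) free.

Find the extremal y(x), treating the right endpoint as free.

The Lagrangian L = (1/2) (y')^2 + 1 y^2 gives
    ∂L/∂y = 2 y,   ∂L/∂y' = y'.
Euler-Lagrange: y'' − 2 y = 0.
With k = sqrt(2), the general solution is
    y(x) = A cosh(sqrt(2) x) + B sinh(sqrt(2) x).
Fixed left endpoint y(0) = 4 ⇒ A = 4.
The right endpoint x = 9 is free, so the natural (transversality) condition is ∂L/∂y' |_{x=9} = 0, i.e. y'(9) = 0.
Compute y'(x) = A k sinh(k x) + B k cosh(k x), so
    y'(9) = A k sinh(k·9) + B k cosh(k·9) = 0
    ⇒ B = −A tanh(k·9) = − 4 tanh(sqrt(2)·9).
Therefore the extremal is
    y(x) = 4 cosh(sqrt(2) x) − 4 tanh(sqrt(2)·9) sinh(sqrt(2) x).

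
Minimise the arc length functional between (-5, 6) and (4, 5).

Arc-length functional: J[y] = ∫ sqrt(1 + (y')^2) dx.
Lagrangian L = sqrt(1 + (y')^2) has no explicit y dependence, so ∂L/∂y = 0 and the Euler-Lagrange equation gives
    d/dx( y' / sqrt(1 + (y')^2) ) = 0  ⇒  y' / sqrt(1 + (y')^2) = const.
Hence y' is constant, so y(x) is affine.
Fitting the endpoints (-5, 6) and (4, 5):
    slope m = (5 − 6) / (4 − (-5)) = -1/9,
    intercept c = 6 − m·(-5) = 49/9.
Extremal: y(x) = (-1/9) x + 49/9.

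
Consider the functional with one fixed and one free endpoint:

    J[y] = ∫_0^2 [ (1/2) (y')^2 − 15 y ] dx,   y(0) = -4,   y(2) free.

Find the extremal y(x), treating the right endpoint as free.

The Lagrangian L = (1/2) (y')^2 − 15 y gives
    ∂L/∂y = −15,   ∂L/∂y' = y'.
Euler-Lagrange: d/dx(y') − (−15) = 0, i.e. y'' + 15 = 0, so
    y(x) = −(15/2) x^2 + C1 x + C2.
Fixed left endpoint y(0) = -4 ⇒ C2 = -4.
The right endpoint x = 2 is free, so the natural (transversality) condition is ∂L/∂y' |_{x=2} = 0, i.e. y'(2) = 0.
Compute y'(x) = −15 x + C1, so y'(2) = −30 + C1 = 0 ⇒ C1 = 30.
Therefore the extremal is
    y(x) = −(15/2) x^2 + 30 x − 4.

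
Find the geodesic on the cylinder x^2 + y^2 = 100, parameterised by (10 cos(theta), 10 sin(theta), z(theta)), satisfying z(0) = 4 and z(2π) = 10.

Parameterise the cylinder of radius R = 10 as
    r(θ) = (10 cos θ, 10 sin θ, z(θ)).
The arc-length element is
    ds = sqrt(100 + (dz/dθ)^2) dθ,
so the Lagrangian is L = sqrt(100 + z'^2).
L depends on z' only, not on z or θ, so ∂L/∂z = 0 and
    ∂L/∂z' = z' / sqrt(100 + z'^2).
The Euler-Lagrange equation gives
    d/dθ( z' / sqrt(100 + z'^2) ) = 0,
so z' is constant. Integrating once:
    z(θ) = a θ + b,
a helix on the cylinder (a straight line when the cylinder is unrolled). The constants a, b are determined by the endpoint conditions.
With endpoint conditions z(0) = 4 and z(2π) = 10: from z(0) = b we get b = 4, and a·2π + 4 = 10 gives a = 3/π, so
    z(θ) = (3/π) θ + 4.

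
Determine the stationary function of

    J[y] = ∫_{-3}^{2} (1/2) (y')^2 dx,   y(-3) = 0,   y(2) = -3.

The Lagrangian is L = (1/2) (y')^2.
Compute ∂L/∂y = 0, ∂L/∂y' = y'.
The Euler-Lagrange equation d/dx(∂L/∂y') − ∂L/∂y = 0 reduces to
    y'' = 0.
Its general solution is
    y(x) = A x + B,
with A, B fixed by the endpoint conditions.
Applying the endpoint conditions y(-3) = 0 and y(2) = -3: solve A·-3 + B = 0 and A·2 + B = -3. Subtracting gives A(2 − -3) = -3 − 0, so A = -3/5, and B = 0 − A·-3 = -9/5. Therefore
    y(x) = (-3/5) x - 9/5.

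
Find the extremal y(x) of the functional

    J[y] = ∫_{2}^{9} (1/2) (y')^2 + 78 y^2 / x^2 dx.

The Lagrangian is L = (1/2) (y')^2 + 78 y^2 / x^2.
Compute ∂L/∂y = 156y/x^2, ∂L/∂y' = y'.
The Euler-Lagrange equation d/dx(∂L/∂y') − ∂L/∂y = 0 reduces to
    y'' − 156/x^2 · y = 0  (x > 0).
Its general solution is
    y(x) = A x^13 + B x^(-12),
with A, B fixed by the endpoint conditions.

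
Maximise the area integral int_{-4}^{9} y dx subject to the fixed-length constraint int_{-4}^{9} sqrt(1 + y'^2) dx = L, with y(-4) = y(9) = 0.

Set up the augmented Lagrangian using a multiplier λ for the length constraint:
    F(y, y') = y − λ sqrt(1 + y'^2).
F has no explicit x dependence, so the Beltrami identity yields a first integral
    F − y' ∂F/∂y' = C.
Compute ∂F/∂y' = −λ y' / sqrt(1 + y'^2). Then
    y − λ sqrt(1 + y'^2) + λ y'^2 / sqrt(1 + y'^2) = C
    ⇒  y − λ / sqrt(1 + y'^2) = C.
Solving for y' and integrating gives
    (x − a)^2 + (y − b)^2 = λ^2,
a circular arc of radius λ. The constants a, b are determined by the endpoint conditions y(-4) = y(9) = 0, and λ is fixed implicitly by the length constraint
    ∫_{-4}^{9} sqrt(1 + y'^2) dx = L.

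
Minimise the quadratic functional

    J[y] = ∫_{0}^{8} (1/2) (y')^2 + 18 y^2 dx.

The Lagrangian is L = (1/2) (y')^2 + 18 y^2.
Compute ∂L/∂y = 36y, ∂L/∂y' = y'.
The Euler-Lagrange equation d/dx(∂L/∂y') − ∂L/∂y = 0 reduces to
    y'' − 36 y = 0.
Its general solution is
    y(x) = A e^(6x) + B e^(−6x),
with A, B fixed by the endpoint conditions.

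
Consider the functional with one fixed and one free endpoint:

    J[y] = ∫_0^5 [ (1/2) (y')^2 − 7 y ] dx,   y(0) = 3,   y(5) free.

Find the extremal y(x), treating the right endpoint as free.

The Lagrangian L = (1/2) (y')^2 − 7 y gives
    ∂L/∂y = −7,   ∂L/∂y' = y'.
Euler-Lagrange: d/dx(y') − (−7) = 0, i.e. y'' + 7 = 0, so
    y(x) = −(7/2) x^2 + C1 x + C2.
Fixed left endpoint y(0) = 3 ⇒ C2 = 3.
The right endpoint x = 5 is free, so the natural (transversality) condition is ∂L/∂y' |_{x=5} = 0, i.e. y'(5) = 0.
Compute y'(x) = −7 x + C1, so y'(5) = −35 + C1 = 0 ⇒ C1 = 35.
Therefore the extremal is
    y(x) = −(7/2) x^2 + 35 x + 3.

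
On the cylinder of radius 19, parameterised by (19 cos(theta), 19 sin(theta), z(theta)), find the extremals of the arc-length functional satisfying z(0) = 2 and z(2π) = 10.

Parameterise the cylinder of radius R = 19 as
    r(θ) = (19 cos θ, 19 sin θ, z(θ)).
The arc-length element is
    ds = sqrt(361 + (dz/dθ)^2) dθ,
so the Lagrangian is L = sqrt(361 + z'^2).
L depends on z' only, not on z or θ, so ∂L/∂z = 0 and
    ∂L/∂z' = z' / sqrt(361 + z'^2).
The Euler-Lagrange equation gives
    d/dθ( z' / sqrt(361 + z'^2) ) = 0,
so z' is constant. Integrating once:
    z(θ) = a θ + b,
a helix on the cylinder (a straight line when the cylinder is unrolled). The constants a, b are determined by the endpoint conditions.
With endpoint conditions z(0) = 2 and z(2π) = 10: from z(0) = b we get b = 2, and a·2π + 2 = 10 gives a = 4/π, so
    z(θ) = (4/π) θ + 2.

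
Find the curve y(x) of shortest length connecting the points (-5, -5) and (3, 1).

Arc-length functional: J[y] = ∫ sqrt(1 + (y')^2) dx.
Lagrangian L = sqrt(1 + (y')^2) has no explicit y dependence, so ∂L/∂y = 0 and the Euler-Lagrange equation gives
    d/dx( y' / sqrt(1 + (y')^2) ) = 0  ⇒  y' / sqrt(1 + (y')^2) = const.
Hence y' is constant, so y(x) is affine.
Fitting the endpoints (-5, -5) and (3, 1):
    slope m = (1 − (-5)) / (3 − (-5)) = 3/4,
    intercept c = (-5) − m·(-5) = -5/4.
Extremal: y(x) = (3/4) x - 5/4.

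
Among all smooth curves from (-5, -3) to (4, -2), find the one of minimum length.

Arc-length functional: J[y] = ∫ sqrt(1 + (y')^2) dx.
Lagrangian L = sqrt(1 + (y')^2) has no explicit y dependence, so ∂L/∂y = 0 and the Euler-Lagrange equation gives
    d/dx( y' / sqrt(1 + (y')^2) ) = 0  ⇒  y' / sqrt(1 + (y')^2) = const.
Hence y' is constant, so y(x) is affine.
Fitting the endpoints (-5, -3) and (4, -2):
    slope m = ((-2) − (-3)) / (4 − (-5)) = 1/9,
    intercept c = (-3) − m·(-5) = -22/9.
Extremal: y(x) = (1/9) x - 22/9.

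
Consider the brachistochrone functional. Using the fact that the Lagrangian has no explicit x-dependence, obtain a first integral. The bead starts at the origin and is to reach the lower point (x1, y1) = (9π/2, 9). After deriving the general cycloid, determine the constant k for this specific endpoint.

The Lagrangian L = sqrt((1 + y'^2) / y) has no explicit x dependence, so the Beltrami identity applies:
    L − y' ∂L/∂y' = C.
Compute ∂L/∂y' = y' / sqrt(y (1 + y'^2)).
Substitute:
    sqrt((1 + y'^2)/y) − y'·y' / sqrt(y (1 + y'^2))
    = (1 + y'^2) / sqrt(y (1 + y'^2)) − y'^2 / sqrt(y (1 + y'^2))
    = 1 / sqrt(y (1 + y'^2)) = C.
Squaring and rearranging gives the first integral
    y (1 + y'^2) = 1/C^2 =: k   (constant).
Solving this first-order ODE by the substitution
    y = (k/2)(1 − cos θ)
yields the cycloid parameterisation
    x(θ) = (k/2)(θ − sin θ),   y(θ) = (k/2)(1 − cos θ).
The constant k is fixed by the endpoint condition.
Now fit the given lower endpoint (x1, y1) = (9π/2, 9). At the bottom of the first arch (θ = π), the parametric equations give
    y(π) = (k/2)(1 − cos π) = k,
    x(π) = (k/2)(π − sin π) = kπ/2.
Matching y(π) = 9 gives k = 9, consistent with x(π) = 9π/2. Therefore the specific cycloid is
    x(θ) = (9/2)(θ − sin θ),   y(θ) = (9/2)(1 − cos θ).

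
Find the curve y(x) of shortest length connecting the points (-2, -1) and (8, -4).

Arc-length functional: J[y] = ∫ sqrt(1 + (y')^2) dx.
Lagrangian L = sqrt(1 + (y')^2) has no explicit y dependence, so ∂L/∂y = 0 and the Euler-Lagrange equation gives
    d/dx( y' / sqrt(1 + (y')^2) ) = 0  ⇒  y' / sqrt(1 + (y')^2) = const.
Hence y' is constant, so y(x) is affine.
Fitting the endpoints (-2, -1) and (8, -4):
    slope m = ((-4) − (-1)) / (8 − (-2)) = -3/10,
    intercept c = (-1) − m·(-2) = -8/5.
Extremal: y(x) = (-3/10) x - 8/5.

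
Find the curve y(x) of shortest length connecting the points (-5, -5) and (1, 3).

Arc-length functional: J[y] = ∫ sqrt(1 + (y')^2) dx.
Lagrangian L = sqrt(1 + (y')^2) has no explicit y dependence, so ∂L/∂y = 0 and the Euler-Lagrange equation gives
    d/dx( y' / sqrt(1 + (y')^2) ) = 0  ⇒  y' / sqrt(1 + (y')^2) = const.
Hence y' is constant, so y(x) is affine.
Fitting the endpoints (-5, -5) and (1, 3):
    slope m = (3 − (-5)) / (1 − (-5)) = 4/3,
    intercept c = (-5) − m·(-5) = 5/3.
Extremal: y(x) = (4/3) x + 5/3.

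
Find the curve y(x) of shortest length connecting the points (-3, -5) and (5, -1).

Arc-length functional: J[y] = ∫ sqrt(1 + (y')^2) dx.
Lagrangian L = sqrt(1 + (y')^2) has no explicit y dependence, so ∂L/∂y = 0 and the Euler-Lagrange equation gives
    d/dx( y' / sqrt(1 + (y')^2) ) = 0  ⇒  y' / sqrt(1 + (y')^2) = const.
Hence y' is constant, so y(x) is affine.
Fitting the endpoints (-3, -5) and (5, -1):
    slope m = ((-1) − (-5)) / (5 − (-3)) = 1/2,
    intercept c = (-5) − m·(-3) = -7/2.
Extremal: y(x) = (1/2) x - 7/2.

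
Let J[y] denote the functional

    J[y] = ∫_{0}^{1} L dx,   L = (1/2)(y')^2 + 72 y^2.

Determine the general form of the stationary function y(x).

The Lagrangian is L = (1/2)(y')^2 + 72 y^2.
∂L/∂y = 144y.
∂L/∂y' = y'.
The Euler-Lagrange equation d/dx(∂L/∂y') − ∂L/∂y = 0 becomes:
    y'' - 144 y = 0
General solution: y(x) = A e^(12x) + B e^(-12x), where A and B are arbitrary constants fixed by the endpoint conditions.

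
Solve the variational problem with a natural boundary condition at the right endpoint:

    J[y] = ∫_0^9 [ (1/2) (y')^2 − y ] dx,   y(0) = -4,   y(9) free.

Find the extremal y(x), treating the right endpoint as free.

The Lagrangian L = (1/2) (y')^2 − y gives
    ∂L/∂y = −1,   ∂L/∂y' = y'.
Euler-Lagrange: d/dx(y') − (−1) = 0, i.e. y'' + 1 = 0, so
    y(x) = −(1/2) x^2 + C1 x + C2.
Fixed left endpoint y(0) = -4 ⇒ C2 = -4.
The right endpoint x = 9 is free, so the natural (transversality) condition is ∂L/∂y' |_{x=9} = 0, i.e. y'(9) = 0.
Compute y'(x) = −1 x + C1, so y'(9) = −9 + C1 = 0 ⇒ C1 = 9.
Therefore the extremal is
    y(x) = −x^2/2 + 9 x − 4.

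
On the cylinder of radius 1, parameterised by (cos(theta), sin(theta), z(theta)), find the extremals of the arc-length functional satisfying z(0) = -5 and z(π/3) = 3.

Parameterise the cylinder of radius R = 1 as
    r(θ) = (cos θ, sin θ, z(θ)).
The arc-length element is
    ds = sqrt(1 + (dz/dθ)^2) dθ,
so the Lagrangian is L = sqrt(1 + z'^2).
L depends on z' only, not on z or θ, so ∂L/∂z = 0 and
    ∂L/∂z' = z' / sqrt(1 + z'^2).
The Euler-Lagrange equation gives
    d/dθ( z' / sqrt(1 + z'^2) ) = 0,
so z' is constant. Integrating once:
    z(θ) = a θ + b,
a helix on the cylinder (a straight line when the cylinder is unrolled). The constants a, b are determined by the endpoint conditions.
With endpoint conditions z(0) = -5 and z(π/3) = 3: from z(0) = b we get b = -5, and a·π/3 + -5 = 3 gives a = 24/π, so
    z(θ) = (24/π) θ − 5.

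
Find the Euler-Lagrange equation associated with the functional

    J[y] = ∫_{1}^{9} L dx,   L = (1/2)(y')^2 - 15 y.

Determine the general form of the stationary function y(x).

The Lagrangian is L = (1/2)(y')^2 - 15 y.
∂L/∂y = -15.
∂L/∂y' = y'.
The Euler-Lagrange equation d/dx(∂L/∂y') − ∂L/∂y = 0 becomes:
    y'' + 15 = 0
General solution: y(x) = -(15/2) x^2 + A x + B, where A and B are arbitrary constants fixed by the endpoint conditions.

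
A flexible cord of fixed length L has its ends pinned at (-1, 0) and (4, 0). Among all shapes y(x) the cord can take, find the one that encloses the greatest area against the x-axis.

Set up the augmented Lagrangian using a multiplier λ for the length constraint:
    F(y, y') = y − λ sqrt(1 + y'^2).
F has no explicit x dependence, so the Beltrami identity yields a first integral
    F − y' ∂F/∂y' = C.
Compute ∂F/∂y' = −λ y' / sqrt(1 + y'^2). Then
    y − λ sqrt(1 + y'^2) + λ y'^2 / sqrt(1 + y'^2) = C
    ⇒  y − λ / sqrt(1 + y'^2) = C.
Solving for y' and integrating gives
    (x − a)^2 + (y − b)^2 = λ^2,
a circular arc of radius λ. The constants a, b are determined by the endpoint conditions y(-1) = y(4) = 0, and λ is fixed implicitly by the length constraint
    ∫_{-1}^{4} sqrt(1 + y'^2) dx = L.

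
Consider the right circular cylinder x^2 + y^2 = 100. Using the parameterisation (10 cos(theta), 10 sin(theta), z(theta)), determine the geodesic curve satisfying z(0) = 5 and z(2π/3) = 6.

Parameterise the cylinder of radius R = 10 as
    r(θ) = (10 cos θ, 10 sin θ, z(θ)).
The arc-length element is
    ds = sqrt(100 + (dz/dθ)^2) dθ,
so the Lagrangian is L = sqrt(100 + z'^2).
L depends on z' only, not on z or θ, so ∂L/∂z = 0 and
    ∂L/∂z' = z' / sqrt(100 + z'^2).
The Euler-Lagrange equation gives
    d/dθ( z' / sqrt(100 + z'^2) ) = 0,
so z' is constant. Integrating once:
    z(θ) = a θ + b,
a helix on the cylinder (a straight line when the cylinder is unrolled). The constants a, b are determined by the endpoint conditions.
With endpoint conditions z(0) = 5 and z(2π/3) = 6: from z(0) = b we get b = 5, and a·2π/3 + 5 = 6 gives a = 3/(2π), so
    z(θ) = (3/(2π)) θ + 5.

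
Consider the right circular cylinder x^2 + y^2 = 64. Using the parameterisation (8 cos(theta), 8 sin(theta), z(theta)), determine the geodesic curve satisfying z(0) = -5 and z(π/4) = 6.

Parameterise the cylinder of radius R = 8 as
    r(θ) = (8 cos θ, 8 sin θ, z(θ)).
The arc-length element is
    ds = sqrt(64 + (dz/dθ)^2) dθ,
so the Lagrangian is L = sqrt(64 + z'^2).
L depends on z' only, not on z or θ, so ∂L/∂z = 0 and
    ∂L/∂z' = z' / sqrt(64 + z'^2).
The Euler-Lagrange equation gives
    d/dθ( z' / sqrt(64 + z'^2) ) = 0,
so z' is constant. Integrating once:
    z(θ) = a θ + b,
a helix on the cylinder (a straight line when the cylinder is unrolled). The constants a, b are determined by the endpoint conditions.
With endpoint conditions z(0) = -5 and z(π/4) = 6: from z(0) = b we get b = -5, and a·π/4 + -5 = 6 gives a = 44/π, so
    z(θ) = (44/π) θ − 5.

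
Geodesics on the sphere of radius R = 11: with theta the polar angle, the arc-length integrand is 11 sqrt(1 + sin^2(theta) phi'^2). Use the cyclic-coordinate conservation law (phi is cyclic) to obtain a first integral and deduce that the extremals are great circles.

On the sphere of radius R = 11 with spherical coordinates (θ, φ), the induced metric is
    ds^2 = 121(dθ^2 + sin^2(θ) dφ^2).
Parameterise by θ; the arc-length functional is
    J[φ] = ∫ 11 sqrt(1 + sin^2(θ) (dφ/dθ)^2) dθ,
so L = 11 sqrt(1 + sin^2(θ) φ'^2). Compute
    ∂L/∂φ = 0  (L has no explicit φ dependence),
    ∂L/∂φ' = 11 sin^2(θ) φ' / sqrt(1 + sin^2(θ) φ'^2).
Since ∂L/∂φ = 0, the Euler-Lagrange equation
    d/dθ(∂L/∂φ') − ∂L/∂φ = 0
reduces to d/dθ(∂L/∂φ') = 0, i.e. the momentum conjugate to φ is conserved:
    11 sin^2(θ) φ' / sqrt(1 + sin^2(θ) φ'^2) = C.
The overall factor of 11 is constant, so dividing through gives Clairaut's relation sin^2(θ) φ' / sqrt(1 + sin^2(θ) φ'^2) = C' (with C' = C/11). Solving for φ' and integrating gives the great-circle family
    cot(θ) = A cos(φ − φ_0),
i.e. the intersection of the sphere with a plane through the origin. The two constants A and φ_0 (equivalently C and one phase) are fixed by the two endpoint conditions.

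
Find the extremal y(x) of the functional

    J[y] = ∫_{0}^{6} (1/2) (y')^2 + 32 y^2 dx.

The Lagrangian is L = (1/2) (y')^2 + 32 y^2.
Compute ∂L/∂y = 64y, ∂L/∂y' = y'.
The Euler-Lagrange equation d/dx(∂L/∂y') − ∂L/∂y = 0 reduces to
    y'' − 64 y = 0.
Its general solution is
    y(x) = A e^(8x) + B e^(−8x),
with A, B fixed by the endpoint conditions.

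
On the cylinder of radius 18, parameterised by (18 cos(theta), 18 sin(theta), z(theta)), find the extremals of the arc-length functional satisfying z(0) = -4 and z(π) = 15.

Parameterise the cylinder of radius R = 18 as
    r(θ) = (18 cos θ, 18 sin θ, z(θ)).
The arc-length element is
    ds = sqrt(324 + (dz/dθ)^2) dθ,
so the Lagrangian is L = sqrt(324 + z'^2).
L depends on z' only, not on z or θ, so ∂L/∂z = 0 and
    ∂L/∂z' = z' / sqrt(324 + z'^2).
The Euler-Lagrange equation gives
    d/dθ( z' / sqrt(324 + z'^2) ) = 0,
so z' is constant. Integrating once:
    z(θ) = a θ + b,
a helix on the cylinder (a straight line when the cylinder is unrolled). The constants a, b are determined by the endpoint conditions.
With endpoint conditions z(0) = -4 and z(π) = 15: from z(0) = b we get b = -4, and a·π + -4 = 15 gives a = 19/π, so
    z(θ) = (19/π) θ − 4.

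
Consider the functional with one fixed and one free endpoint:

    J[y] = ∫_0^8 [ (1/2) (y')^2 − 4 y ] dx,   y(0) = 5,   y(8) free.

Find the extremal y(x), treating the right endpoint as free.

The Lagrangian L = (1/2) (y')^2 − 4 y gives
    ∂L/∂y = −4,   ∂L/∂y' = y'.
Euler-Lagrange: d/dx(y') − (−4) = 0, i.e. y'' + 4 = 0, so
    y(x) = −(4/2) x^2 + C1 x + C2.
Fixed left endpoint y(0) = 5 ⇒ C2 = 5.
The right endpoint x = 8 is free, so the natural (transversality) condition is ∂L/∂y' |_{x=8} = 0, i.e. y'(8) = 0.
Compute y'(x) = −4 x + C1, so y'(8) = −32 + C1 = 0 ⇒ C1 = 32.
Therefore the extremal is
    y(x) = −2 x^2 + 32 x + 5.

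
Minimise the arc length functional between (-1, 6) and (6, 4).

Arc-length functional: J[y] = ∫ sqrt(1 + (y')^2) dx.
Lagrangian L = sqrt(1 + (y')^2) has no explicit y dependence, so ∂L/∂y = 0 and the Euler-Lagrange equation gives
    d/dx( y' / sqrt(1 + (y')^2) ) = 0  ⇒  y' / sqrt(1 + (y')^2) = const.
Hence y' is constant, so y(x) is affine.
Fitting the endpoints (-1, 6) and (6, 4):
    slope m = (4 − 6) / (6 − (-1)) = -2/7,
    intercept c = 6 − m·(-1) = 40/7.
Extremal: y(x) = (-2/7) x + 40/7.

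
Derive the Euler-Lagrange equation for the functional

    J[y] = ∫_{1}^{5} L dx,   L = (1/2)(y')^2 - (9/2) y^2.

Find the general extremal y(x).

The Lagrangian is L = (1/2)(y')^2 - (9/2) y^2.
∂L/∂y = -9y.
∂L/∂y' = y'.
The Euler-Lagrange equation d/dx(∂L/∂y') − ∂L/∂y = 0 becomes:
    y'' + 9 y = 0
General solution: y(x) = A sin(3x) + B cos(3x), where A and B are arbitrary constants fixed by the endpoint conditions.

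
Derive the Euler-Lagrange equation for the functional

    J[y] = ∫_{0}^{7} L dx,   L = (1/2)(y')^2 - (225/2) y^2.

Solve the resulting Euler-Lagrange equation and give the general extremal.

The Lagrangian is L = (1/2)(y')^2 - (225/2) y^2.
∂L/∂y = -225y.
∂L/∂y' = y'.
The Euler-Lagrange equation d/dx(∂L/∂y') − ∂L/∂y = 0 becomes:
    y'' + 225 y = 0
General solution: y(x) = A sin(15x) + B cos(15x), where A and B are arbitrary constants fixed by the endpoint conditions.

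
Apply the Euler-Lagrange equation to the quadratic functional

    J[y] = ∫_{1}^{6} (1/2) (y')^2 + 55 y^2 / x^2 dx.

The Lagrangian is L = (1/2) (y')^2 + 55 y^2 / x^2.
Compute ∂L/∂y = 110y/x^2, ∂L/∂y' = y'.
The Euler-Lagrange equation d/dx(∂L/∂y') − ∂L/∂y = 0 reduces to
    y'' − 110/x^2 · y = 0  (x > 0).
Its general solution is
    y(x) = A x^11 + B x^(-10),
with A, B fixed by the endpoint conditions.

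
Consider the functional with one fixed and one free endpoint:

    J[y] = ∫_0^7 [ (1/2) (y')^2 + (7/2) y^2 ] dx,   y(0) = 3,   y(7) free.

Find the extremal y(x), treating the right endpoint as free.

The Lagrangian L = (1/2) (y')^2 + (7/2) y^2 gives
    ∂L/∂y = 7 y,   ∂L/∂y' = y'.
Euler-Lagrange: y'' − 7 y = 0.
With k = sqrt(7), the general solution is
    y(x) = A cosh(sqrt(7) x) + B sinh(sqrt(7) x).
Fixed left endpoint y(0) = 3 ⇒ A = 3.
The right endpoint x = 7 is free, so the natural (transversality) condition is ∂L/∂y' |_{x=7} = 0, i.e. y'(7) = 0.
Compute y'(x) = A k sinh(k x) + B k cosh(k x), so
    y'(7) = A k sinh(k·7) + B k cosh(k·7) = 0
    ⇒ B = −A tanh(k·7) = − 3 tanh(sqrt(7)·7).
Therefore the extremal is
    y(x) = 3 cosh(sqrt(7) x) − 3 tanh(sqrt(7)·7) sinh(sqrt(7) x).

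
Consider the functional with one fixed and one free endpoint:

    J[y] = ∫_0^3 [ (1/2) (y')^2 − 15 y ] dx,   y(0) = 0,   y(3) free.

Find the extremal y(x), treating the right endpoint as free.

The Lagrangian L = (1/2) (y')^2 − 15 y gives
    ∂L/∂y = −15,   ∂L/∂y' = y'.
Euler-Lagrange: d/dx(y') − (−15) = 0, i.e. y'' + 15 = 0, so
    y(x) = −(15/2) x^2 + C1 x + C2.
Fixed left endpoint y(0) = 0 ⇒ C2 = 0.
The right endpoint x = 3 is free, so the natural (transversality) condition is ∂L/∂y' |_{x=3} = 0, i.e. y'(3) = 0.
Compute y'(x) = −15 x + C1, so y'(3) = −45 + C1 = 0 ⇒ C1 = 45.
Therefore the extremal is
    y(x) = −(15/2) x^2 + 45 x.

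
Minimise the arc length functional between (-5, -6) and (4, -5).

Arc-length functional: J[y] = ∫ sqrt(1 + (y')^2) dx.
Lagrangian L = sqrt(1 + (y')^2) has no explicit y dependence, so ∂L/∂y = 0 and the Euler-Lagrange equation gives
    d/dx( y' / sqrt(1 + (y')^2) ) = 0  ⇒  y' / sqrt(1 + (y')^2) = const.
Hence y' is constant, so y(x) is affine.
Fitting the endpoints (-5, -6) and (4, -5):
    slope m = ((-5) − (-6)) / (4 − (-5)) = 1/9,
    intercept c = (-6) − m·(-5) = -49/9.
Extremal: y(x) = (1/9) x - 49/9.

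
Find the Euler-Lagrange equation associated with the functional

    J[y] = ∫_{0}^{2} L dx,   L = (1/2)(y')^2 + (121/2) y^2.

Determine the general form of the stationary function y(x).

The Lagrangian is L = (1/2)(y')^2 + (121/2) y^2.
∂L/∂y = 121y.
∂L/∂y' = y'.
The Euler-Lagrange equation d/dx(∂L/∂y') − ∂L/∂y = 0 becomes:
    y'' - 121 y = 0
General solution: y(x) = A e^(11x) + B e^(-11x), where A and B are arbitrary constants fixed by the endpoint conditions.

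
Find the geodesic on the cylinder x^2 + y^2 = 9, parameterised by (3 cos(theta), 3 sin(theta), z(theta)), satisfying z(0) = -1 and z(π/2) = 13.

Parameterise the cylinder of radius R = 3 as
    r(θ) = (3 cos θ, 3 sin θ, z(θ)).
The arc-length element is
    ds = sqrt(9 + (dz/dθ)^2) dθ,
so the Lagrangian is L = sqrt(9 + z'^2).
L depends on z' only, not on z or θ, so ∂L/∂z = 0 and
    ∂L/∂z' = z' / sqrt(9 + z'^2).
The Euler-Lagrange equation gives
    d/dθ( z' / sqrt(9 + z'^2) ) = 0,
so z' is constant. Integrating once:
    z(θ) = a θ + b,
a helix on the cylinder (a straight line when the cylinder is unrolled). The constants a, b are determined by the endpoint conditions.
With endpoint conditions z(0) = -1 and z(π/2) = 13: from z(0) = b we get b = -1, and a·π/2 + -1 = 13 gives a = 28/π, so
    z(θ) = (28/π) θ − 1.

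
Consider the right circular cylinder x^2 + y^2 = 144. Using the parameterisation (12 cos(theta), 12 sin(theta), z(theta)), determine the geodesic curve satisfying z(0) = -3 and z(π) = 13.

Parameterise the cylinder of radius R = 12 as
    r(θ) = (12 cos θ, 12 sin θ, z(θ)).
The arc-length element is
    ds = sqrt(144 + (dz/dθ)^2) dθ,
so the Lagrangian is L = sqrt(144 + z'^2).
L depends on z' only, not on z or θ, so ∂L/∂z = 0 and
    ∂L/∂z' = z' / sqrt(144 + z'^2).
The Euler-Lagrange equation gives
    d/dθ( z' / sqrt(144 + z'^2) ) = 0,
so z' is constant. Integrating once:
    z(θ) = a θ + b,
a helix on the cylinder (a straight line when the cylinder is unrolled). The constants a, b are determined by the endpoint conditions.
With endpoint conditions z(0) = -3 and z(π) = 13: from z(0) = b we get b = -3, and a·π + -3 = 13 gives a = 16/π, so
    z(θ) = (16/π) θ − 3.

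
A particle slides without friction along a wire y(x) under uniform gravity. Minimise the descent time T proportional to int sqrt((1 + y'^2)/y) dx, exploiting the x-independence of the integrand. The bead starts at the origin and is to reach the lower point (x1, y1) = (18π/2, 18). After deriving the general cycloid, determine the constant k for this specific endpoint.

The Lagrangian L = sqrt((1 + y'^2) / y) has no explicit x dependence, so the Beltrami identity applies:
    L − y' ∂L/∂y' = C.
Compute ∂L/∂y' = y' / sqrt(y (1 + y'^2)).
Substitute:
    sqrt((1 + y'^2)/y) − y'·y' / sqrt(y (1 + y'^2))
    = (1 + y'^2) / sqrt(y (1 + y'^2)) − y'^2 / sqrt(y (1 + y'^2))
    = 1 / sqrt(y (1 + y'^2)) = C.
Squaring and rearranging gives the first integral
    y (1 + y'^2) = 1/C^2 =: k   (constant).
Solving this first-order ODE by the substitution
    y = (k/2)(1 − cos θ)
yields the cycloid parameterisation
    x(θ) = (k/2)(θ − sin θ),   y(θ) = (k/2)(1 − cos θ).
The constant k is fixed by the endpoint condition.
Now fit the given lower endpoint (x1, y1) = (18π/2, 18). At the bottom of the first arch (θ = π), the parametric equations give
    y(π) = (k/2)(1 − cos π) = k,
    x(π) = (k/2)(π − sin π) = kπ/2.
Matching y(π) = 18 gives k = 18, consistent with x(π) = 18π/2. Therefore the specific cycloid is
    x(θ) = (18/2)(θ − sin θ),   y(θ) = (18/2)(1 − cos θ).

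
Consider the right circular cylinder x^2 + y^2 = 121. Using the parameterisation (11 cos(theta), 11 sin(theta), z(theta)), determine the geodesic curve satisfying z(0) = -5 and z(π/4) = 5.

Parameterise the cylinder of radius R = 11 as
    r(θ) = (11 cos θ, 11 sin θ, z(θ)).
The arc-length element is
    ds = sqrt(121 + (dz/dθ)^2) dθ,
so the Lagrangian is L = sqrt(121 + z'^2).
L depends on z' only, not on z or θ, so ∂L/∂z = 0 and
    ∂L/∂z' = z' / sqrt(121 + z'^2).
The Euler-Lagrange equation gives
    d/dθ( z' / sqrt(121 + z'^2) ) = 0,
so z' is constant. Integrating once:
    z(θ) = a θ + b,
a helix on the cylinder (a straight line when the cylinder is unrolled). The constants a, b are determined by the endpoint conditions.
With endpoint conditions z(0) = -5 and z(π/4) = 5: from z(0) = b we get b = -5, and a·π/4 + -5 = 5 gives a = 40/π, so
    z(θ) = (40/π) θ − 5.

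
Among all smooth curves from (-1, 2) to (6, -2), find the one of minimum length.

Arc-length functional: J[y] = ∫ sqrt(1 + (y')^2) dx.
Lagrangian L = sqrt(1 + (y')^2) has no explicit y dependence, so ∂L/∂y = 0 and the Euler-Lagrange equation gives
    d/dx( y' / sqrt(1 + (y')^2) ) = 0  ⇒  y' / sqrt(1 + (y')^2) = const.
Hence y' is constant, so y(x) is affine.
Fitting the endpoints (-1, 2) and (6, -2):
    slope m = ((-2) − 2) / (6 − (-1)) = -4/7,
    intercept c = 2 − m·(-1) = 10/7.
Extremal: y(x) = (-4/7) x + 10/7.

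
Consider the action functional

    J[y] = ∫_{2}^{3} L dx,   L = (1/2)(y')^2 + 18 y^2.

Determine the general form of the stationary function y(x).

The Lagrangian is L = (1/2)(y')^2 + 18 y^2.
∂L/∂y = 36y.
∂L/∂y' = y'.
The Euler-Lagrange equation d/dx(∂L/∂y') − ∂L/∂y = 0 becomes:
    y'' - 36 y = 0
General solution: y(x) = A e^(6x) + B e^(-6x), where A and B are arbitrary constants fixed by the endpoint conditions.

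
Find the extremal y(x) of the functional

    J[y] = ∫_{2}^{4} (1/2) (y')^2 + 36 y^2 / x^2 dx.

The Lagrangian is L = (1/2) (y')^2 + 36 y^2 / x^2.
Compute ∂L/∂y = 72y/x^2, ∂L/∂y' = y'.
The Euler-Lagrange equation d/dx(∂L/∂y') − ∂L/∂y = 0 reduces to
    y'' − 72/x^2 · y = 0  (x > 0).
Its general solution is
    y(x) = A x^9 + B x^(-8),
with A, B fixed by the endpoint conditions.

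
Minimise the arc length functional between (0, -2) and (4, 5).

Arc-length functional: J[y] = ∫ sqrt(1 + (y')^2) dx.
Lagrangian L = sqrt(1 + (y')^2) has no explicit y dependence, so ∂L/∂y = 0 and the Euler-Lagrange equation gives
    d/dx( y' / sqrt(1 + (y')^2) ) = 0  ⇒  y' / sqrt(1 + (y')^2) = const.
Hence y' is constant, so y(x) is affine.
Fitting the endpoints (0, -2) and (4, 5):
    slope m = (5 − (-2)) / (4 − 0) = 7/4,
    intercept c = (-2) − m·0 = -2.
Extremal: y(x) = (7/4) x - 2.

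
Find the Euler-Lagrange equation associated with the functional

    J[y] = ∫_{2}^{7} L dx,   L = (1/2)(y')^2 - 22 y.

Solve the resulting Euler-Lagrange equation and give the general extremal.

The Lagrangian is L = (1/2)(y')^2 - 22 y.
∂L/∂y = -22.
∂L/∂y' = y'.
The Euler-Lagrange equation d/dx(∂L/∂y') − ∂L/∂y = 0 becomes:
    y'' + 22 = 0
General solution: y(x) = -11 x^2 + A x + B, where A and B are arbitrary constants fixed by the endpoint conditions.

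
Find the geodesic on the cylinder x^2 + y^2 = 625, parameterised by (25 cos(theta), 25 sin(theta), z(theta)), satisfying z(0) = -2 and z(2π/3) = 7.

Parameterise the cylinder of radius R = 25 as
    r(θ) = (25 cos θ, 25 sin θ, z(θ)).
The arc-length element is
    ds = sqrt(625 + (dz/dθ)^2) dθ,
so the Lagrangian is L = sqrt(625 + z'^2).
L depends on z' only, not on z or θ, so ∂L/∂z = 0 and
    ∂L/∂z' = z' / sqrt(625 + z'^2).
The Euler-Lagrange equation gives
    d/dθ( z' / sqrt(625 + z'^2) ) = 0,
so z' is constant. Integrating once:
    z(θ) = a θ + b,
a helix on the cylinder (a straight line when the cylinder is unrolled). The constants a, b are determined by the endpoint conditions.
With endpoint conditions z(0) = -2 and z(2π/3) = 7: from z(0) = b we get b = -2, and a·2π/3 + -2 = 7 gives a = 27/(2π), so
    z(θ) = (27/(2π)) θ − 2.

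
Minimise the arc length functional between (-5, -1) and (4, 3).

Arc-length functional: J[y] = ∫ sqrt(1 + (y')^2) dx.
Lagrangian L = sqrt(1 + (y')^2) has no explicit y dependence, so ∂L/∂y = 0 and the Euler-Lagrange equation gives
    d/dx( y' / sqrt(1 + (y')^2) ) = 0  ⇒  y' / sqrt(1 + (y')^2) = const.
Hence y' is constant, so y(x) is affine.
Fitting the endpoints (-5, -1) and (4, 3):
    slope m = (3 − (-1)) / (4 − (-5)) = 4/9,
    intercept c = (-1) − m·(-5) = 11/9.
Extremal: y(x) = (4/9) x + 11/9.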